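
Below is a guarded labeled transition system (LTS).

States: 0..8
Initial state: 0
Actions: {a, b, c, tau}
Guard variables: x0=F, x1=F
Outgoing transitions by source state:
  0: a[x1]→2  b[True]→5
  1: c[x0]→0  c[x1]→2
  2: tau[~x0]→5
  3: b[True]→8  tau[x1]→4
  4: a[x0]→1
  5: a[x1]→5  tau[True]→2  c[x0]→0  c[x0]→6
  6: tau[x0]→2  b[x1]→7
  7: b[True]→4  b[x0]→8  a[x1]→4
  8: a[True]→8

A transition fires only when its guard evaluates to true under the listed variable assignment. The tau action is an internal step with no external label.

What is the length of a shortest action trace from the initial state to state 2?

BFS to 2:
  L0 = {0}
  L1 = {5}
  L2 = {2}
depth(2)=2, e.g. b·tau

Answer: 2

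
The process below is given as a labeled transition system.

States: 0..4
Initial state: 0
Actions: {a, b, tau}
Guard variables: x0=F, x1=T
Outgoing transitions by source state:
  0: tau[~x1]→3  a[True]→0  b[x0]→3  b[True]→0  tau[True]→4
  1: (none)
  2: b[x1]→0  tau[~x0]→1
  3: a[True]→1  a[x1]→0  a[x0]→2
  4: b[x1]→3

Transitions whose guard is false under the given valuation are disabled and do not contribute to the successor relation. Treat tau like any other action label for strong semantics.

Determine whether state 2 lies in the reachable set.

Answer: UNREACHABLE

Working:
After dropping false guards: 8 live edges.
L0 = {0}
L1 = {4}  cumulative {0,4}
L2 = {3}  cumulative {0,3,4}
L3 = {1}  cumulative {0,1,3,4}
Reachable = {0,1,3,4}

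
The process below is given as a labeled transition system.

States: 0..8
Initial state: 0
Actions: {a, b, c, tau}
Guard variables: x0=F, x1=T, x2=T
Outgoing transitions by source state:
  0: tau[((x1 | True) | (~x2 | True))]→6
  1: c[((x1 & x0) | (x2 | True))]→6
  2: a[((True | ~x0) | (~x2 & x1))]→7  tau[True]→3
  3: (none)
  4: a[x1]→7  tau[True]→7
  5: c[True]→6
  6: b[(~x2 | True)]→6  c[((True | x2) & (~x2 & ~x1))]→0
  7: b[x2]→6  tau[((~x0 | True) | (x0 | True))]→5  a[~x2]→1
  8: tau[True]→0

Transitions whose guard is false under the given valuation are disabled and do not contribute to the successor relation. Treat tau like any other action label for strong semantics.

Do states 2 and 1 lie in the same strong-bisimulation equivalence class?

Compute ~ classes (split until stable):
  π0 = {{0,1,2,3,4,5,6,7,8}}
  π1 = {{0,8},{1,5},{2,4},{3},{6},{7}}
  π2 = {{0},{1,5},{2},{3},{4},{6},{7},{8}}
Fixed point at round 3; 8 class(es).
2∈{2}, 1∈{1,5}

Answer: NOT BISIMILAR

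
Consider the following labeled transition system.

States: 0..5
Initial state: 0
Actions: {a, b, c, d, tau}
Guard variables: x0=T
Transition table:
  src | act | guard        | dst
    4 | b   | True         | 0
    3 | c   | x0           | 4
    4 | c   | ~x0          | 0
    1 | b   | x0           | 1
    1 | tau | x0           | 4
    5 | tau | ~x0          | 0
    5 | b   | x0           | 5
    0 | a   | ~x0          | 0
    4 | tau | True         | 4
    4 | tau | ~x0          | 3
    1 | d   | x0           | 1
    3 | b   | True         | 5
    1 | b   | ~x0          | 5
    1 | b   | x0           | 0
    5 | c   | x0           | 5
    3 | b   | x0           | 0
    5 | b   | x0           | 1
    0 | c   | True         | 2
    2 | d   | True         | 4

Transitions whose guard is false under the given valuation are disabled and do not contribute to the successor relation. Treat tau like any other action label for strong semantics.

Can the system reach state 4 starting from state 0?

Guard filter leaves 14 enabled edge(s).
depth 0: {0}
depth 1: {2}  total {0,2}
depth 2: {4}  total {0,2,4}
Reachable = {0,2,4}
Path to 4: c·d

Answer: REACHABLE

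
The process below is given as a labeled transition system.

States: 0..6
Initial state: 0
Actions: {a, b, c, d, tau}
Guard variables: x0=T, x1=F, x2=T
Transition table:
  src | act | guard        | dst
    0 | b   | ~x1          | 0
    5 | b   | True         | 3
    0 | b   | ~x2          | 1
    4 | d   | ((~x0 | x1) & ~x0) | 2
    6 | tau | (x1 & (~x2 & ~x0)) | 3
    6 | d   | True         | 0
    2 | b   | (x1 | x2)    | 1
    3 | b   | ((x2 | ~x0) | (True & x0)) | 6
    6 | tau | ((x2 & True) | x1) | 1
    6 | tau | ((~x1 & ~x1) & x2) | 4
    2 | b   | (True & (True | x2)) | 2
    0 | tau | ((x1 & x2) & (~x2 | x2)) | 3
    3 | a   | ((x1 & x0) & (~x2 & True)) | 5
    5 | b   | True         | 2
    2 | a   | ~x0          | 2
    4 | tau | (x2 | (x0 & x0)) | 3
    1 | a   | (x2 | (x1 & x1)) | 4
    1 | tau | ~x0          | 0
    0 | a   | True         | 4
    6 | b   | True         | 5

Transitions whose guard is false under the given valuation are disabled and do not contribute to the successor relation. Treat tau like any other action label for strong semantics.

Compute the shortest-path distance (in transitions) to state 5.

Breadth-first toward 5:
  depth 0: {0}
  depth 1: {4}
  depth 2: {3}
  depth 3: {6}
  depth 4: {1,5}
5 enters at depth 4; path a·tau·b·b

Answer: 4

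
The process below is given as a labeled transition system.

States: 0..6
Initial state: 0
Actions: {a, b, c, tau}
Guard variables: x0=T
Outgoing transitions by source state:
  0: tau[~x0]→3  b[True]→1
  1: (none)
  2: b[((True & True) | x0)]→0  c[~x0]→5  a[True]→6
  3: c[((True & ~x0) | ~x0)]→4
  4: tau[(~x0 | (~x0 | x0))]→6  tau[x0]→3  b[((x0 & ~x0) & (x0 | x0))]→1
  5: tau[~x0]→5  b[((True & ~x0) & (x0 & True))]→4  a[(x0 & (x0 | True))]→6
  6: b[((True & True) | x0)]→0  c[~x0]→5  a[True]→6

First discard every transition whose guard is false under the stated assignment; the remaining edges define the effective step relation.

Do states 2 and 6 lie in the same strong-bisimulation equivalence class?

Answer: BISIMILAR

Working:
Compute ~ classes (split until stable):
  π0 = {{0,1,2,3,4,5,6}}
  π1 = {{0},{1,3},{2,6},{4},{5}}
Fixed point at round 2; 5 class(es).
2∈{2,6}, 6∈{2,6}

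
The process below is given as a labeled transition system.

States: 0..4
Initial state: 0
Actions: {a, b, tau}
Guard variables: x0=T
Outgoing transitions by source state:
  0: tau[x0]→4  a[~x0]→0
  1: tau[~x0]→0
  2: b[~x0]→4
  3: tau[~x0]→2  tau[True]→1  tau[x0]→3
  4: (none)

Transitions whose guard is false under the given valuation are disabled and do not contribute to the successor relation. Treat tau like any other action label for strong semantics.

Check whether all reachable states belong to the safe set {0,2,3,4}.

Answer: INVARIANT HOLDS

Analysis:
Allowed set {0,2,3,4}
Reach set: {0,4}
  0: ✓
  4: ✓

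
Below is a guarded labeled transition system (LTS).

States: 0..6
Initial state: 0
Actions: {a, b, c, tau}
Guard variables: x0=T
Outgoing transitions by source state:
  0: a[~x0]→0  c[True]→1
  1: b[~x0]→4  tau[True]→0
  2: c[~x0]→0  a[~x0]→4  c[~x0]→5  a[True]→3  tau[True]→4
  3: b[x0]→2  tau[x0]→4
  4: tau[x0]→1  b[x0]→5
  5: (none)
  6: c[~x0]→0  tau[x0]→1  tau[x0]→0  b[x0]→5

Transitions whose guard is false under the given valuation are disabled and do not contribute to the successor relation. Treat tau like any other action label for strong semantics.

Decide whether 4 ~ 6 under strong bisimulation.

Answer: NOT BISIMILAR

Working:
Refine partition for ~:
  π0 = {{0,1,2,3,4,5,6}}
  π1 = {{0},{1},{2},{3,4,6},{5}}
  π2 = {{0},{1},{2},{3},{4},{5},{6}}
stable after 3 split(s): 7 block(s)
class of 4: {4}; class of 6: {6}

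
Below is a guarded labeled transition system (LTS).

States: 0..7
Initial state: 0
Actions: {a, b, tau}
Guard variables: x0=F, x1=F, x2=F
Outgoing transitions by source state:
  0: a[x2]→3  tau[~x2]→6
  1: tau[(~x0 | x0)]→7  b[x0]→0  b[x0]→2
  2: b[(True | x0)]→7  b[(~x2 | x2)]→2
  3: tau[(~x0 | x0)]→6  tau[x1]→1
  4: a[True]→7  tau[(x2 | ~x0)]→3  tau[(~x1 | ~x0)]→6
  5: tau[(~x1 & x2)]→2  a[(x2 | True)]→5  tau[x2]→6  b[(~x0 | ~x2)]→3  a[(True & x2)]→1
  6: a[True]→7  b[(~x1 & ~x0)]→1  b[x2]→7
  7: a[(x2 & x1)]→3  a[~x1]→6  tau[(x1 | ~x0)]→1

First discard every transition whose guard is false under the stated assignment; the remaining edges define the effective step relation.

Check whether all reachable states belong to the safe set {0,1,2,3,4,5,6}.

Allowed set {0,1,2,3,4,5,6}
Reach set: {0,1,6,7}
  0: ✓
  1: ✓
  6: ✓
  7: outside
counterexample path to 7: tau·a

Answer: INVARIANT VIOLATED at state 7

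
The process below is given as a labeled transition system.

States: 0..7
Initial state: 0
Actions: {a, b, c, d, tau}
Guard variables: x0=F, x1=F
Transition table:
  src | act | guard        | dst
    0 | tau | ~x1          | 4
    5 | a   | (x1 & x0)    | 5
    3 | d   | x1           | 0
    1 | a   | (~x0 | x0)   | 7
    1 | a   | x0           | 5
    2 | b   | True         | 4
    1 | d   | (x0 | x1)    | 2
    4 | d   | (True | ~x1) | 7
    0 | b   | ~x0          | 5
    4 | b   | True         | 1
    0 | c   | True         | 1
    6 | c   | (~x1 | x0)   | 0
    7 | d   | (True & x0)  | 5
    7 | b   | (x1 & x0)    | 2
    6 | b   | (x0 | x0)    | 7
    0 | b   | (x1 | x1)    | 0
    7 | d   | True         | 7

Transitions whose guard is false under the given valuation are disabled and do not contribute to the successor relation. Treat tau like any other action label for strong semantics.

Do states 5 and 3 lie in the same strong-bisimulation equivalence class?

Bisimulation quotient by refinement:
  π0 = {{0,1,2,3,4,5,6,7}}
  π1 = {{0},{1},{2},{3,5},{4},{6},{7}}
stable after 2 split(s): 7 block(s)
class of 5: {3,5}; class of 3: {3,5}

Answer: BISIMILAR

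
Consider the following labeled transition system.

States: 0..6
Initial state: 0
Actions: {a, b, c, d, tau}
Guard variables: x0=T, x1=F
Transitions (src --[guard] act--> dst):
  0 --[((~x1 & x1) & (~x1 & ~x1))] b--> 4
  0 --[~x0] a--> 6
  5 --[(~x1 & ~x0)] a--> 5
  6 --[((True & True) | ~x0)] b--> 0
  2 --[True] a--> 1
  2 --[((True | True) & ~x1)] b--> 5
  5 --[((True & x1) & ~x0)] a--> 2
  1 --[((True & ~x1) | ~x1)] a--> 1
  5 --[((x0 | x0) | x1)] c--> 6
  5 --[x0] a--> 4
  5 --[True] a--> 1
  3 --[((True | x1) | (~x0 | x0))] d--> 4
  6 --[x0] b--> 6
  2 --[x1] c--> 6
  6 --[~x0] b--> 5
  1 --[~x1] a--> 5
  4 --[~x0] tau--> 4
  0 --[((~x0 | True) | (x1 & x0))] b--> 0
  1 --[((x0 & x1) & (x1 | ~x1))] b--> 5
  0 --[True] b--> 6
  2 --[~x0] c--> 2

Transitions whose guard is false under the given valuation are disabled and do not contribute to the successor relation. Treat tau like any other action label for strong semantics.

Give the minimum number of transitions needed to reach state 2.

Layered search for 2:
  L0 = {0}
  L1 = {6}
2 never appears.

Answer: UNREACHABLE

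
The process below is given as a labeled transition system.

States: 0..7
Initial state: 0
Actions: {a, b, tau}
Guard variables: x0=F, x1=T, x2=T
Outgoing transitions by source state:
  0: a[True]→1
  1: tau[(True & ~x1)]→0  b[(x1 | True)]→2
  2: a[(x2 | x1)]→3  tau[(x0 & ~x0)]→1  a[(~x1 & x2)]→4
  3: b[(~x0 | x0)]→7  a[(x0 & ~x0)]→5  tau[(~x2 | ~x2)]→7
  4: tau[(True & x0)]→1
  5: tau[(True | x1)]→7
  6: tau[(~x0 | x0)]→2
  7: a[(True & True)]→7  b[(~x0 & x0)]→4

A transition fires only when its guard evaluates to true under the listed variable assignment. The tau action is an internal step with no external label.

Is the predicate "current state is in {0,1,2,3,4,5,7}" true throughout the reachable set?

Answer: INVARIANT HOLDS

Working:
Safe = {0,1,2,3,4,5,7}
Reachable = {0,1,2,3,7}
  0: ✓
  1: ✓
  2: ✓
  3: ✓
  7: ✓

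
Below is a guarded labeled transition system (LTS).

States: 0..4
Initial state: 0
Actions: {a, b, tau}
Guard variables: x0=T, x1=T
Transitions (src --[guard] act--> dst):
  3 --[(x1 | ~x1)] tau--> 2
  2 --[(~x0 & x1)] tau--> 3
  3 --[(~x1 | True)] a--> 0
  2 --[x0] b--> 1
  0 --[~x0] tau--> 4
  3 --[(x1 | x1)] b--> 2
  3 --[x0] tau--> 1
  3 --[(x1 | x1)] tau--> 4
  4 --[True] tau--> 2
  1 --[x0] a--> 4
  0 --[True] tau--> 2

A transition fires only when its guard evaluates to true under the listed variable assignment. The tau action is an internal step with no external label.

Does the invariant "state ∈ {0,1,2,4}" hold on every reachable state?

Inv-set: {0,1,2,4}
Reachable = {0,1,2,4}
  0: ✓
  1: ✓
  2: ✓
  4: ✓

Answer: INVARIANT HOLDS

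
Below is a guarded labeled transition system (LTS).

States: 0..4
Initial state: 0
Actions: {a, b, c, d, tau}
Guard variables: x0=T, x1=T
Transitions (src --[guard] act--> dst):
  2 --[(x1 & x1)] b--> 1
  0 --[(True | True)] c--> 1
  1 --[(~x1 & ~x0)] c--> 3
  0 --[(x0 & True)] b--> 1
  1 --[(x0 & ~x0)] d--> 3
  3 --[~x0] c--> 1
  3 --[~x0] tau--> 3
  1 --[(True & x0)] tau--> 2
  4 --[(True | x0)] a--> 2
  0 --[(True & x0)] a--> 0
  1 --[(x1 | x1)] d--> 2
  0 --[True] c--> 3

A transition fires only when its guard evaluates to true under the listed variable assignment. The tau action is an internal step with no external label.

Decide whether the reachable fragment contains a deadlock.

Answer: DEADLOCK at state 3

Trace:
R = {0,1,2,3}
  0: a→0  b→1  c→1  c→3  [4 exit(s)]
  1: d→2  tau→2  [2 exit(s)]
  2: b→1  [1 exit(s)]
  3: ∅  [STUCK]
trace reaching 3: c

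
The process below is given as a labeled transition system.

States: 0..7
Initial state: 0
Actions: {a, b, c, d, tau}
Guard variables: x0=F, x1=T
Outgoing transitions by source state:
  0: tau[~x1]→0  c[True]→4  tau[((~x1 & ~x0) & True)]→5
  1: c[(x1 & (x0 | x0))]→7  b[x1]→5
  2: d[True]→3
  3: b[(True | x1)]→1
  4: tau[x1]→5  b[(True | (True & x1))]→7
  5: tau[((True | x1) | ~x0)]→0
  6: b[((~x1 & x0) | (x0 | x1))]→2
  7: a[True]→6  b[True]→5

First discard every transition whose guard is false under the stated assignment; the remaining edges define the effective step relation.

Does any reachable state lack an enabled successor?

Answer: DEADLOCK-FREE

Analysis:
Reach set: {0,1,2,3,4,5,6,7}
  0: c→4  [1 exit(s)]
  1: b→5  [1 exit(s)]
  2: d→3  [1 exit(s)]
  3: b→1  [1 exit(s)]
  4: b→7  tau→5  [2 exit(s)]
  5: tau→0  [1 exit(s)]
  6: b→2  [1 exit(s)]
  7: a→6  b→5  [2 exit(s)]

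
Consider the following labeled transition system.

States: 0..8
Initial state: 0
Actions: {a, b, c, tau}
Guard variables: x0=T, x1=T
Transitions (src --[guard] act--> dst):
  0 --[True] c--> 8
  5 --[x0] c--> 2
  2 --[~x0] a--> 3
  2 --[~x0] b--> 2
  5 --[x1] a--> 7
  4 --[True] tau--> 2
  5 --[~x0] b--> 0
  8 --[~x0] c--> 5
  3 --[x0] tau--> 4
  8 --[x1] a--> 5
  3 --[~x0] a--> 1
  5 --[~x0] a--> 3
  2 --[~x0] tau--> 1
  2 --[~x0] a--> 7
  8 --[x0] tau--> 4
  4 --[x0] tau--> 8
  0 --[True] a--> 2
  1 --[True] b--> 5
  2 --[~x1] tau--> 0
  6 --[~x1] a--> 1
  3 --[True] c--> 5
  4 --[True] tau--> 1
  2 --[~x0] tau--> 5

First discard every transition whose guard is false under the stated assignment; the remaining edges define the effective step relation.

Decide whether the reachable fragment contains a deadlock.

Answer: DEADLOCK at state 2

Trace:
Reach set: {0,1,2,4,5,7,8}
  0: a→2  c→8  [2 exit(s)]
  1: b→5  [1 exit(s)]
  2: ∅  [STUCK]
  4: tau→1  tau→2  tau→8  [3 exit(s)]
  5: a→7  c→2  [2 exit(s)]
  7: ∅  [STUCK]
  8: a→5  tau→4  [2 exit(s)]
trace reaching 2: a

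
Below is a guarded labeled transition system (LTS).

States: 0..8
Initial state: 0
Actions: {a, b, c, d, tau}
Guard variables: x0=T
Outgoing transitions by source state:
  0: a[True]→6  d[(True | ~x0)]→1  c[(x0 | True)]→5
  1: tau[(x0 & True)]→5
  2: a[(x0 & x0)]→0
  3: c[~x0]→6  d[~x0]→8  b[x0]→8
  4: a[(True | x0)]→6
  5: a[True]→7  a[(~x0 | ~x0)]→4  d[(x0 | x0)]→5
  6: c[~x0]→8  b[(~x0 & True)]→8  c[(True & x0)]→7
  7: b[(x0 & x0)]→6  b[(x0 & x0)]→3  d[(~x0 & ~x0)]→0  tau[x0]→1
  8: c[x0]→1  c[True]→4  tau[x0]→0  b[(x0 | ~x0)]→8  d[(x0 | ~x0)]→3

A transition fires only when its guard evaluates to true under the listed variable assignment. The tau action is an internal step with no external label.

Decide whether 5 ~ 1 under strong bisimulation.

Compute ~ classes (split until stable):
  P[0] = {{0,1,2,3,4,5,6,7,8}}
  P[1] = {{0},{1},{2,4},{3},{5},{6},{7},{8}}
  P[2] = {{0},{1},{2},{3},{4},{5},{6},{7},{8}}
9 equivalence class(es) (converged in 3)
[5]={5}  [1]={1}

Answer: NOT BISIMILAR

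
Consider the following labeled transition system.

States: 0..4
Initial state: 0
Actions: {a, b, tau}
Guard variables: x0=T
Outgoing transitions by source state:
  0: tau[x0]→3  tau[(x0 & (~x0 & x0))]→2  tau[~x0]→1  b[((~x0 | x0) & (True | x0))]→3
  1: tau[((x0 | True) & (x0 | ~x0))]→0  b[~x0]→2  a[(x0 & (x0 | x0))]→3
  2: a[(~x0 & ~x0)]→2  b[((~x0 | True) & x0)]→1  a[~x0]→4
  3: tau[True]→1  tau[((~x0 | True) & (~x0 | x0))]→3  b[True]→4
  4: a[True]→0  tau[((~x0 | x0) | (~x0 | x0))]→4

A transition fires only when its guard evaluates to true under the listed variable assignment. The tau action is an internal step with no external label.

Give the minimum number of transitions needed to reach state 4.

Breadth-first toward 4:
  depth 0: {0}
  depth 1: {3}
  depth 2: {1,4}
4 enters at depth 2; path b·b

Answer: 2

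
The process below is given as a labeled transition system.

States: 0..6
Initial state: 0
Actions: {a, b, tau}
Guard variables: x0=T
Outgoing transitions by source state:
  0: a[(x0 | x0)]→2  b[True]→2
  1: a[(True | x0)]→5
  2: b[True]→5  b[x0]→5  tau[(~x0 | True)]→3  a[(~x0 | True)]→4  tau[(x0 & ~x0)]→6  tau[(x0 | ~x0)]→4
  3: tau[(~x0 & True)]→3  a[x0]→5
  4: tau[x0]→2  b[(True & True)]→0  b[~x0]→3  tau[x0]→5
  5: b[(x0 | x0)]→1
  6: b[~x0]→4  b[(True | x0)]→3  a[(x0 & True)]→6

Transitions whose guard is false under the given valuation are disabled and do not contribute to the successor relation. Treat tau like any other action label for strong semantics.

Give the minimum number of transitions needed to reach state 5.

Breadth-first toward 5:
  L0 = {0}
  L1 = {2}
  L2 = {3,4,5}
5 enters at depth 2; path a·b

Answer: 2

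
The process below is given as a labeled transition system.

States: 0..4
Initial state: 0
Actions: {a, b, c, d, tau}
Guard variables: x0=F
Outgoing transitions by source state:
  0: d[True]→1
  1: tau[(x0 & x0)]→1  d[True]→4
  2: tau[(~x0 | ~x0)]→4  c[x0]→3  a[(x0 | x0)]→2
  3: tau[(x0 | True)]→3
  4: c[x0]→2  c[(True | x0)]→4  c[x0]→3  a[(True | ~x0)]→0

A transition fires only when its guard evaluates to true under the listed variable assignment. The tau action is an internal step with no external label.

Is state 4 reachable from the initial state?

Answer: REACHABLE

Analysis:
After dropping false guards: 6 live edges.
Layer 0: {0}
Layer 1: {1}  now seen {0,1}
Layer 2: {4}  now seen {0,1,4}
Reachable = {0,1,4}
trace reaching 4: d·d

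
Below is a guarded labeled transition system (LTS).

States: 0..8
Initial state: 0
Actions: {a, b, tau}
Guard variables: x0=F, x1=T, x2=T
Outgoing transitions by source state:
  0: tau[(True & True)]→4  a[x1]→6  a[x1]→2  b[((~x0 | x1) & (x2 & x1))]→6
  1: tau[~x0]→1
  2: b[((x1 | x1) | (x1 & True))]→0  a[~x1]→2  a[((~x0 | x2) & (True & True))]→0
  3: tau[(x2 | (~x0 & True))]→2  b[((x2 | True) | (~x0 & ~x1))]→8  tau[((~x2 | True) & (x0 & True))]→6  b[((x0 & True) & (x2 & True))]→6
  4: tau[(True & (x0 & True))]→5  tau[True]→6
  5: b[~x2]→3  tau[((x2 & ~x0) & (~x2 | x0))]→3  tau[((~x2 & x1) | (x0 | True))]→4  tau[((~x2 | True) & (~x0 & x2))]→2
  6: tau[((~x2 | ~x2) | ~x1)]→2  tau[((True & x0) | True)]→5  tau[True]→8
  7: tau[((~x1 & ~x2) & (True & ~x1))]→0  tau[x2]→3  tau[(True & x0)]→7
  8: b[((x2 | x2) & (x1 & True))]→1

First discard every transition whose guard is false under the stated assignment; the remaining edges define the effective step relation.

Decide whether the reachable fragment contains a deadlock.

Answer: DEADLOCK-FREE

Analysis:
Reachable = {0,1,2,4,5,6,8}
  0: a→2  a→6  b→6  tau→4  [4 out]
  1: tau→1  [1 out]
  2: a→0  b→0  [2 out]
  4: tau→6  [1 out]
  5: tau→2  tau→4  [2 out]
  6: tau→5  tau→8  [2 out]
  8: b→1  [1 out]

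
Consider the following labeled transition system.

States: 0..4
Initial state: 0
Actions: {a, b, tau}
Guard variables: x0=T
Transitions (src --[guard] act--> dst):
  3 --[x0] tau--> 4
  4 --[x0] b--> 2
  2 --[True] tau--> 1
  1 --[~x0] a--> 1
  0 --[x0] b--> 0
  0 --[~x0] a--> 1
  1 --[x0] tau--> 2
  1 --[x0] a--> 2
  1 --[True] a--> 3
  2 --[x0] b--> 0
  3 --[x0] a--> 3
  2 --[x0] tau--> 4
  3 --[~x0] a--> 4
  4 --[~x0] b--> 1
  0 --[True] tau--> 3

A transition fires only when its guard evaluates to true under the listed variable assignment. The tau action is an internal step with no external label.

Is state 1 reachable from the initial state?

After dropping false guards: 11 live edges.
depth 0: {0}
depth 1: {3}  total {0,3}
depth 2: {4}  total {0,3,4}
depth 3: {2}  total {0,2,3,4}
depth 4: {1}  total {0,1,2,3,4}
Reach set: {0,1,2,3,4}
trace reaching 1: tau·tau·b·tau

Answer: REACHABLE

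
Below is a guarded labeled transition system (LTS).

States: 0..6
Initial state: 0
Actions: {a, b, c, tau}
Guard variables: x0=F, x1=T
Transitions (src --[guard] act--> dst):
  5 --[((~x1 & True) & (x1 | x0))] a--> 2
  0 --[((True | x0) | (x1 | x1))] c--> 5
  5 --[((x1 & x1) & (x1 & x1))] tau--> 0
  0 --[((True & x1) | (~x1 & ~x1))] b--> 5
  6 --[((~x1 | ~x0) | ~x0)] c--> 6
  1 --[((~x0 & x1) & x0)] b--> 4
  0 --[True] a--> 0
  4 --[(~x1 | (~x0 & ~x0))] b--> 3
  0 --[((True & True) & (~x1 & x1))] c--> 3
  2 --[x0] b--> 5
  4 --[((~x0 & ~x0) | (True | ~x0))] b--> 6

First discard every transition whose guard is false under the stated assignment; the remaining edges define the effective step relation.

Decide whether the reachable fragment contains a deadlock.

R = {0,5}
  0: a→0  b→5  c→5  [deg 3]
  5: tau→0  [deg 1]

Answer: DEADLOCK-FREE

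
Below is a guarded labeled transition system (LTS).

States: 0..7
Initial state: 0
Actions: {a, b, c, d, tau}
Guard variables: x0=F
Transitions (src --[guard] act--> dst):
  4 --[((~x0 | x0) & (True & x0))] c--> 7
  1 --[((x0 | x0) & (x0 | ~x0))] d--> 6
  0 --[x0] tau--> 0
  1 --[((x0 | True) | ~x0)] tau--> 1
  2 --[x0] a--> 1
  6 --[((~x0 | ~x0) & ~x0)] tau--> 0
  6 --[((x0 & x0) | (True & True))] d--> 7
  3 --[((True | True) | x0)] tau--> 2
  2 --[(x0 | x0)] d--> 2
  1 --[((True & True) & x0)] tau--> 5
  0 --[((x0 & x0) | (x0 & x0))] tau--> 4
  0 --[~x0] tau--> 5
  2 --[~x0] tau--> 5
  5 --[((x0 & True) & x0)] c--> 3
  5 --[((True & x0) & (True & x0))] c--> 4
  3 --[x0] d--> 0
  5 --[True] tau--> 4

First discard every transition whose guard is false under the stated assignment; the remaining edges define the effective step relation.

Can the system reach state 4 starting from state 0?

Answer: REACHABLE

Working:
After dropping false guards: 7 live edges.
Layer 0: {0}
Layer 1: {5}  total {0,5}
Layer 2: {4}  total {0,4,5}
R = {0,4,5}
witness 4: tau·tau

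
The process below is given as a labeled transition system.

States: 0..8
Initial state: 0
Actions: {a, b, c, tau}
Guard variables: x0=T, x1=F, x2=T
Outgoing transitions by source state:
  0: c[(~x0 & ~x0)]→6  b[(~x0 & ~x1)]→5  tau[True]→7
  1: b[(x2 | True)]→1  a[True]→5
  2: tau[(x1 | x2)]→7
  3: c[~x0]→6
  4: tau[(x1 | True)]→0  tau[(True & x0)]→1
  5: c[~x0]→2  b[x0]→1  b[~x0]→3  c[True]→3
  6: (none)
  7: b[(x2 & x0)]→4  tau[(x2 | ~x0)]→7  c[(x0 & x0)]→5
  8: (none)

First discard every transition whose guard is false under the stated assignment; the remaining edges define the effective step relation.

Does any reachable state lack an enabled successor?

Answer: DEADLOCK at state 3

Trace:
Reachable = {0,1,3,4,5,7}
  0: tau→7  [1 exit(s)]
  1: a→5  b→1  [2 exit(s)]
  3: ∅  [deadlock]
  4: tau→0  tau→1  [2 exit(s)]
  5: b→1  c→3  [2 exit(s)]
  7: b→4  c→5  tau→7  [3 exit(s)]
witness 3: tau·c·c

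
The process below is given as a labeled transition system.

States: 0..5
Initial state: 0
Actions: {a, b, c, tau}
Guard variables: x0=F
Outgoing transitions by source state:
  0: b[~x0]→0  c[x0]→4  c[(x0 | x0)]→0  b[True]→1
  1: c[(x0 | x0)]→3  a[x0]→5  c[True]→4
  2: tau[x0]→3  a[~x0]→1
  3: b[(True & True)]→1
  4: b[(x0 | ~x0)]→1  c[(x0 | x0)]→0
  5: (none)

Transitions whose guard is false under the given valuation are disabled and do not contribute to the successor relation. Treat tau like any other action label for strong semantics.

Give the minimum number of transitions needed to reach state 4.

Layered search for 4:
  depth 0: {0}
  depth 1: {1}
  depth 2: {4}
first hit 4 at d=2 via b·c

Answer: 2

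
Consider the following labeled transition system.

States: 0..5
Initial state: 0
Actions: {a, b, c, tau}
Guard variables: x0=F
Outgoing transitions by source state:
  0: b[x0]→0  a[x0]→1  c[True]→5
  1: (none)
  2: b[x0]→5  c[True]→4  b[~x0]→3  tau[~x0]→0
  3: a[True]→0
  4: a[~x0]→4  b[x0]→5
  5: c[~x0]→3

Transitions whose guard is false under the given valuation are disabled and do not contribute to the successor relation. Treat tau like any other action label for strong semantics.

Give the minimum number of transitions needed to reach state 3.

Answer: 2

Trace:
Breadth-first toward 3:
  Layer 0: {0}
  Layer 1: {5}
  Layer 2: {3}
3 enters at depth 2; path c·c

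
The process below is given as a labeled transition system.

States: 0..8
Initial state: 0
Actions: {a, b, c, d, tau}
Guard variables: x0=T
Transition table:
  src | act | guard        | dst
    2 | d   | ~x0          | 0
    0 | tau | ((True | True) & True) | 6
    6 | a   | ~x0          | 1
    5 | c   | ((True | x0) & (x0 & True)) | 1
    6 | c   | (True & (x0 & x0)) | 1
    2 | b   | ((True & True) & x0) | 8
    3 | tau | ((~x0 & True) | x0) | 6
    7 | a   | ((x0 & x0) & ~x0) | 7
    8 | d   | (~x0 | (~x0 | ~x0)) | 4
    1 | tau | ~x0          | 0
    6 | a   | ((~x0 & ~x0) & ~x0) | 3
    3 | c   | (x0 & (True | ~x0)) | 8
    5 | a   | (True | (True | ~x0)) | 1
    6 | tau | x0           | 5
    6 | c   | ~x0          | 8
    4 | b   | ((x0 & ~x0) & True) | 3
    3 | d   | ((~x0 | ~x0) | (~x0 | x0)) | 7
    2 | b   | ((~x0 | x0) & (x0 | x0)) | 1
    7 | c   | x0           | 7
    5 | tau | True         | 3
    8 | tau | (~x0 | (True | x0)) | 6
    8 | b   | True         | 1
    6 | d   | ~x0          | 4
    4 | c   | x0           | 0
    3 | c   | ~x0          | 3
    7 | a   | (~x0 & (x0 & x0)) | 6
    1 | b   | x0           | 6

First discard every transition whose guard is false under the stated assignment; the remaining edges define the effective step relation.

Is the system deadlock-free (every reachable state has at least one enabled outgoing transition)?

Answer: DEADLOCK-FREE

Trace:
Reachable = {0,1,3,5,6,7,8}
  0: tau→6  [1 out]
  1: b→6  [1 out]
  3: c→8  d→7  tau→6  [3 out]
  5: a→1  c→1  tau→3  [3 out]
  6: c→1  tau→5  [2 out]
  7: c→7  [1 out]
  8: b→1  tau→6  [2 out]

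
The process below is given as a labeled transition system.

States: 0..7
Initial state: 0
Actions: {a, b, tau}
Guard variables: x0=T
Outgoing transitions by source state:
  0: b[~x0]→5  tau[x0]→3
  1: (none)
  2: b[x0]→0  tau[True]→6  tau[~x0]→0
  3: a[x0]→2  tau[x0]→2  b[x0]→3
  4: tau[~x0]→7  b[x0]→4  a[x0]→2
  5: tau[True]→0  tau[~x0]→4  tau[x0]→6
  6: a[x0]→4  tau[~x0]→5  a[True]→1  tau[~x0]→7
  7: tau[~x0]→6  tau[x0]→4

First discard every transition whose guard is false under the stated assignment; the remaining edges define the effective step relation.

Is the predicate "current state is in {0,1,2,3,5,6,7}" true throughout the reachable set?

Allowed set {0,1,2,3,5,6,7}
R = {0,1,2,3,4,6}
  0: safe
  1: safe
  2: safe
  3: safe
  4: outside
  6: safe
reach 4 via tau·a·tau·a — violates

Answer: INVARIANT VIOLATED at state 4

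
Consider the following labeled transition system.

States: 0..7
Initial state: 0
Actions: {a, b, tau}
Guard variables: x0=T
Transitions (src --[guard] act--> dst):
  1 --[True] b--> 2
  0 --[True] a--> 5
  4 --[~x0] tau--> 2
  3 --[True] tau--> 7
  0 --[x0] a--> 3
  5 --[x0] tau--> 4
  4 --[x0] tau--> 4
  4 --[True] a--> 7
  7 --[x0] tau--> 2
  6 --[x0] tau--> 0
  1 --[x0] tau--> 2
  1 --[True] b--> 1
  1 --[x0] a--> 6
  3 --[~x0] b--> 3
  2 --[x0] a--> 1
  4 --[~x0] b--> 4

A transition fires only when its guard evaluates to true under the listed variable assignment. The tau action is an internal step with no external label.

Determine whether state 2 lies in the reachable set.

Answer: REACHABLE

Trace:
13 transition(s) survive guard evaluation.
Layer 0: {0}
Layer 1: {3,5}  now seen {0,3,5}
Layer 2: {4,7}  now seen {0,3,4,5,7}
Layer 3: {2}  now seen {0,2,3,4,5,7}
Layer 4: {1}  now seen {0,1,2,3,4,5,7}
Layer 5: {6}  now seen {0,1,2,3,4,5,6,7}
R = {0,1,2,3,4,5,6,7}
witness 2: a·tau·tau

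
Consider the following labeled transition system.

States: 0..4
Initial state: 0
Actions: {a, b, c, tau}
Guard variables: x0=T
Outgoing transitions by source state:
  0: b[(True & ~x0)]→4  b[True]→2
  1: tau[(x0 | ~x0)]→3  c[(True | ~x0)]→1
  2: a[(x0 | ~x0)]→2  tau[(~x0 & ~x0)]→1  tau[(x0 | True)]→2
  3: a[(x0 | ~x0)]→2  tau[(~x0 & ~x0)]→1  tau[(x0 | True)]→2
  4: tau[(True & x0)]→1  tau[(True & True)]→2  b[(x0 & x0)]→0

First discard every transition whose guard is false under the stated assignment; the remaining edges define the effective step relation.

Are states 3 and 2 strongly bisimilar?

Bisimulation quotient by refinement:
  round 0: {{0,1,2,3,4}}
  round 1: {{0},{1},{2,3},{4}}
4 equivalence class(es) (converged in 2)
class of 3: {2,3}; class of 2: {2,3}

Answer: BISIMILAR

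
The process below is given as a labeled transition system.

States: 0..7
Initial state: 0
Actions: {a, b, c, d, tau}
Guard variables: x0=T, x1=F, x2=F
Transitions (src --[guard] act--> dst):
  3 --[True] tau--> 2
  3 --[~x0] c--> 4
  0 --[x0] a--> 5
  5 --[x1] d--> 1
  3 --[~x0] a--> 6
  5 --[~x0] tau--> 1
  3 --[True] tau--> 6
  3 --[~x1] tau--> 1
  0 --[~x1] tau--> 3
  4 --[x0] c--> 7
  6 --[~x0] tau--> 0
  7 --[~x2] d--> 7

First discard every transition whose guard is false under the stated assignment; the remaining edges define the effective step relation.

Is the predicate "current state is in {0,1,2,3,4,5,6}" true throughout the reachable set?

Answer: INVARIANT HOLDS

Analysis:
Allowed set {0,1,2,3,4,5,6}
R = {0,1,2,3,5,6}
  0: safe
  1: safe
  2: safe
  3: safe
  5: safe
  6: safe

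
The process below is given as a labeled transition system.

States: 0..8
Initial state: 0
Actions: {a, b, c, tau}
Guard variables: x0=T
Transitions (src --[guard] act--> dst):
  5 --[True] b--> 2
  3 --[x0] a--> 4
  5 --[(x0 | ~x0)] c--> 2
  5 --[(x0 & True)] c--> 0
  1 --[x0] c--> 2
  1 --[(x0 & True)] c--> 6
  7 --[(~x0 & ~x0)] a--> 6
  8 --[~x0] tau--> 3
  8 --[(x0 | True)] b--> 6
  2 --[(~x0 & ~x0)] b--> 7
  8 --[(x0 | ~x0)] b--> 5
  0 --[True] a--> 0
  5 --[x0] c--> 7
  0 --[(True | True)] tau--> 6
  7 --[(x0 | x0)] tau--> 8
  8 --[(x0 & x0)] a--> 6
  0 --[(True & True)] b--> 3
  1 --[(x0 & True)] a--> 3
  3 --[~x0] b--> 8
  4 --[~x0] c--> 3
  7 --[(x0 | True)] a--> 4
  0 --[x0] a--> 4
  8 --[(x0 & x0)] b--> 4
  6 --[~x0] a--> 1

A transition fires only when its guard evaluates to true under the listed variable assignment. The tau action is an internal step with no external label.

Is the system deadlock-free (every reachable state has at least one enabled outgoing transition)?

Answer: DEADLOCK at state 4

Analysis:
Reachable = {0,3,4,6}
  0: a→0  a→4  b→3  tau→6  [4 out]
  3: a→4  [1 out]
  4: ∅  [deadlock]
  6: ∅  [deadlock]
trace reaching 4: a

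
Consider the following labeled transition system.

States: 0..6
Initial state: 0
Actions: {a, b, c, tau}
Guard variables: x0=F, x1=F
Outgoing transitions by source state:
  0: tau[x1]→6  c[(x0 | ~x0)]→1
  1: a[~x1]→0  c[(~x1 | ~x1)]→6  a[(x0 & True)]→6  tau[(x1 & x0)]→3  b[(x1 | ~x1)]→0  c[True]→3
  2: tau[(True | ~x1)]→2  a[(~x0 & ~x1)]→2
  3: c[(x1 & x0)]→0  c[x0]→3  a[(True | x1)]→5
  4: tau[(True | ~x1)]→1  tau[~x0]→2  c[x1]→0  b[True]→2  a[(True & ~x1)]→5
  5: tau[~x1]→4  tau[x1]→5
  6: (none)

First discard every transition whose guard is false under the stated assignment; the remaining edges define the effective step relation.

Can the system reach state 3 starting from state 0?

Answer: REACHABLE

Analysis:
13 transition(s) survive guard evaluation.
L0 = {0}
L1 = {1}  total {0,1}
L2 = {3,6}  total {0,1,3,6}
L3 = {5}  total {0,1,3,5,6}
L4 = {4}  total {0,1,3,4,5,6}
L5 = {2}  total {0,1,2,3,4,5,6}
R = {0,1,2,3,4,5,6}
Path to 3: c·c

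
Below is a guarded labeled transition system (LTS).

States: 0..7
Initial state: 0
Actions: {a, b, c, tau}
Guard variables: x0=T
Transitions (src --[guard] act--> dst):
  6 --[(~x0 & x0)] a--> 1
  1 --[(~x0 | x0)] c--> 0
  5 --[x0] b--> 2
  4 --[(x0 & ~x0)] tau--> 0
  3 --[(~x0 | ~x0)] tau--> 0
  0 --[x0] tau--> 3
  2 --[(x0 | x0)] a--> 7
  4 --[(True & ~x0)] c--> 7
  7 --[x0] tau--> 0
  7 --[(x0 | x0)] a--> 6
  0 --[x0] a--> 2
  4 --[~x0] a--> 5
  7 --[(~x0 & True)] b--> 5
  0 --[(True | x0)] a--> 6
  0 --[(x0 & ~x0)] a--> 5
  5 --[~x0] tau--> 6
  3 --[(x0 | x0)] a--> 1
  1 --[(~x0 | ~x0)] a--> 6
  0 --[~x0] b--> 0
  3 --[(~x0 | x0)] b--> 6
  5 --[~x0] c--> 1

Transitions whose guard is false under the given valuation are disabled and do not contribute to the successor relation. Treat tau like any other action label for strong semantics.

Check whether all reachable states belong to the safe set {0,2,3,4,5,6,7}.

Answer: INVARIANT VIOLATED at state 1

Trace:
Allowed set {0,2,3,4,5,6,7}
Reachable = {0,1,2,3,6,7}
  0: ✓
  1: outside
  2: ✓
  3: ✓
  6: ✓
  7: ✓
counterexample path to 1: tau·a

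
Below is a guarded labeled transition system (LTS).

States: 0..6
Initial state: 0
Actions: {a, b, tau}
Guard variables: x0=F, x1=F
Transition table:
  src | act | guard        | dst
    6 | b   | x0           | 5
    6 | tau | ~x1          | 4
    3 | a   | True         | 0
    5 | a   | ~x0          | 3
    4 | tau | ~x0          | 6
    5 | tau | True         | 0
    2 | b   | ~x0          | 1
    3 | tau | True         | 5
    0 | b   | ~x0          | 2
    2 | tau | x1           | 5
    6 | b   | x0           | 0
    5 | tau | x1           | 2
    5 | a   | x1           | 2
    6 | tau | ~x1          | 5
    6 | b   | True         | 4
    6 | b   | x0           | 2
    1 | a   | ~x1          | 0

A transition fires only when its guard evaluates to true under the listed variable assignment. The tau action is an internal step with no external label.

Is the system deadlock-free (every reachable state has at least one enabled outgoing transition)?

R = {0,1,2}
  0: b→2  [deg 1]
  1: a→0  [deg 1]
  2: b→1  [deg 1]

Answer: DEADLOCK-FREE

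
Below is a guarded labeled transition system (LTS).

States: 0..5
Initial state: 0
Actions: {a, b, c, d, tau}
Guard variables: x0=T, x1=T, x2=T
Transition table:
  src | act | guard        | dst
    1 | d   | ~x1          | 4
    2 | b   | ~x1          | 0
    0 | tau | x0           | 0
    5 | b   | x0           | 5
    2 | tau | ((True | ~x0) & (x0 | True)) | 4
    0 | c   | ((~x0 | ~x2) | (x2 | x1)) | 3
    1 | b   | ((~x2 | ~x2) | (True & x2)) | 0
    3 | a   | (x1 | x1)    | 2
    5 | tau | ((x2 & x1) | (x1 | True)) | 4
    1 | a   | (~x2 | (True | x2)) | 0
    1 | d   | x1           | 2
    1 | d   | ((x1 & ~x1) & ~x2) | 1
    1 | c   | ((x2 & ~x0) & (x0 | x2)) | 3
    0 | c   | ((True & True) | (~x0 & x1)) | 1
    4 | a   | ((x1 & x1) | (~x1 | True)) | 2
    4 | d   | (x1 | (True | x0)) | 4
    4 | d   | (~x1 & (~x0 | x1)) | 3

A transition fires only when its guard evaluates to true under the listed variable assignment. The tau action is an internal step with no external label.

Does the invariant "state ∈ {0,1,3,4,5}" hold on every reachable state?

Answer: INVARIANT VIOLATED at state 2

Working:
Allowed set {0,1,3,4,5}
Reach set: {0,1,2,3,4}
  0: ok
  1: ok
  2: outside
  3: ok
  4: ok
reach 2 via c·d — violates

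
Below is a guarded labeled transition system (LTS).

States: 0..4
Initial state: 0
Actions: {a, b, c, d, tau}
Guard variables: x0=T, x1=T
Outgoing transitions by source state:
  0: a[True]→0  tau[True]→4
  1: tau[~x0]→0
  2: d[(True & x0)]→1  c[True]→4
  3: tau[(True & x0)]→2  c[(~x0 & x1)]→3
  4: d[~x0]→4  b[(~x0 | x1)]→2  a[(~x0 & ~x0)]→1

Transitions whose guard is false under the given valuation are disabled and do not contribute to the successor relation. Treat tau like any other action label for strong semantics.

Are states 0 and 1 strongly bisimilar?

Answer: NOT BISIMILAR

Analysis:
Compute ~ classes (split until stable):
  P[0] = {{0,1,2,3,4}}
  P[1] = {{0},{1},{2},{3},{4}}
stable after 2 split(s): 5 block(s)
[0]={0}  [1]={1}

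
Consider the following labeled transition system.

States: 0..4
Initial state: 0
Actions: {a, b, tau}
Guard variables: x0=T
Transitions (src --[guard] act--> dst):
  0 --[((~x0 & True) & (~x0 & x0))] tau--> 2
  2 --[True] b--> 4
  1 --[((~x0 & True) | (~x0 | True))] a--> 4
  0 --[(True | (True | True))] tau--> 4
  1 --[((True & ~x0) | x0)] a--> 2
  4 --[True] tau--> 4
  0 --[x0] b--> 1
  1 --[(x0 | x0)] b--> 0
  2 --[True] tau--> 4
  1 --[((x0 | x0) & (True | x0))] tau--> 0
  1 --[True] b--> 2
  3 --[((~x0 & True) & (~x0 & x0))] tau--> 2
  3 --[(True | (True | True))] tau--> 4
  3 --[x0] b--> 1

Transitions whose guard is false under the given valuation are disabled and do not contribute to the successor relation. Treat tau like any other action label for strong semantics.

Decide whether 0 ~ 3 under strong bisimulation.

Bisimulation quotient by refinement:
  round 0: {{0,1,2,3,4}}
  round 1: {{0,2,3},{1},{4}}
  round 2: {{0,3},{1},{2},{4}}
4 equivalence class(es) (converged in 3)
0∈{0,3}, 3∈{0,3}

Answer: BISIMILAR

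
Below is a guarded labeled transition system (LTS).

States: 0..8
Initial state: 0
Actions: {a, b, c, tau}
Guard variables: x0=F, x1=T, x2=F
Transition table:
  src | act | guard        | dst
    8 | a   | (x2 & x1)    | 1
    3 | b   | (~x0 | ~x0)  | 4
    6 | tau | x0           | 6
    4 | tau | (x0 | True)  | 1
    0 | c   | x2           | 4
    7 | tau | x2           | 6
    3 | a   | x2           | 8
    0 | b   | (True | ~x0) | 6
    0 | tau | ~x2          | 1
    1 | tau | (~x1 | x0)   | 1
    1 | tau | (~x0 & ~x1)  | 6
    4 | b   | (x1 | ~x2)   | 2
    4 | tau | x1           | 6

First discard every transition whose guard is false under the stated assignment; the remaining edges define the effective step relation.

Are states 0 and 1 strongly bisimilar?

Compute ~ classes (split until stable):
  round 0: {{0,1,2,3,4,5,6,7,8}}
  round 1: {{0,4},{1,2,5,6,7,8},{3}}
Fixed point at round 2; 3 class(es).
class of 0: {0,4}; class of 1: {1,2,5,6,7,8}

Answer: NOT BISIMILAR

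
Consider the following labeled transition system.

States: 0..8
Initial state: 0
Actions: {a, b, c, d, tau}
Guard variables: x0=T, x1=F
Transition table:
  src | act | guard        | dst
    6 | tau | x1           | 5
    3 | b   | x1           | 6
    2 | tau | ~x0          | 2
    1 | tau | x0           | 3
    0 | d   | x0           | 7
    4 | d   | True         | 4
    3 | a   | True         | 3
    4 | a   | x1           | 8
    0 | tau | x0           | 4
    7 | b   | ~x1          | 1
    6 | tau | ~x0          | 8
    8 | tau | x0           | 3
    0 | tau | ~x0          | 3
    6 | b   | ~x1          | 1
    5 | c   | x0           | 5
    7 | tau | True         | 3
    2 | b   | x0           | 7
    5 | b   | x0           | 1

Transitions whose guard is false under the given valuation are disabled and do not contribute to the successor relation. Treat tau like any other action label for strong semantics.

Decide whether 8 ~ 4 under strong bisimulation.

Answer: NOT BISIMILAR

Analysis:
Bisimulation quotient by refinement:
  round 0: {{0,1,2,3,4,5,6,7,8}}
  round 1: {{0},{1,8},{2,6},{3},{4},{5},{7}}
  round 2: {{0},{1,8},{2},{3},{4},{5},{6},{7}}
Fixed point at round 3; 8 class(es).
class of 8: {1,8}; class of 4: {4}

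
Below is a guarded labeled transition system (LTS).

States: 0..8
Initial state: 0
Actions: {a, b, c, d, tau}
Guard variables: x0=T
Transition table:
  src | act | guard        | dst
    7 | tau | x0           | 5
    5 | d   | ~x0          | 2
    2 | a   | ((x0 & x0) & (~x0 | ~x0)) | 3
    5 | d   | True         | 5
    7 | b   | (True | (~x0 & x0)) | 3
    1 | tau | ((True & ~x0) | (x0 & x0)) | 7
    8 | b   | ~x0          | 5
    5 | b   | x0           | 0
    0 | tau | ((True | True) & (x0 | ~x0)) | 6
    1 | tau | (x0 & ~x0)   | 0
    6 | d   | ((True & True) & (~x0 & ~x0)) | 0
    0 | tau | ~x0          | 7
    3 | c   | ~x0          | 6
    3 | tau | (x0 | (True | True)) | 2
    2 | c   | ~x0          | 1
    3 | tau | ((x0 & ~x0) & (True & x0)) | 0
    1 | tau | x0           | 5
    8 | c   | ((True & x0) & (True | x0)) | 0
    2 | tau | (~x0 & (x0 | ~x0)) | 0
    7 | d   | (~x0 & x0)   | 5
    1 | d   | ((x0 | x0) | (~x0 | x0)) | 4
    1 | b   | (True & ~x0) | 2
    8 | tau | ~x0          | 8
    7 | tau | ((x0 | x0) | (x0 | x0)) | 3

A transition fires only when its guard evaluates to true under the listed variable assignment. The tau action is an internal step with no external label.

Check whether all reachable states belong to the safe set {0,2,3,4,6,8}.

Answer: INVARIANT HOLDS

Analysis:
Allowed set {0,2,3,4,6,8}
Reach set: {0,6}
  0: ✓
  6: ✓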